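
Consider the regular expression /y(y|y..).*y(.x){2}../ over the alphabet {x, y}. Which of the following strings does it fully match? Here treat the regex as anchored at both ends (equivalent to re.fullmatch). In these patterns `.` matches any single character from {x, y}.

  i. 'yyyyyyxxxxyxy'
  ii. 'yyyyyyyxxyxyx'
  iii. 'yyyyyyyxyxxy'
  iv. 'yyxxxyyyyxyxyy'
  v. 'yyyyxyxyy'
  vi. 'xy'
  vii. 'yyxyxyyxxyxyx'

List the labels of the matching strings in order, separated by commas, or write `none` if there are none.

ii, iii, iv, v, vii

i → no match
ii → match
iii → match
iv → match
v → match
vi → no match — must start with 'yy'
vii → match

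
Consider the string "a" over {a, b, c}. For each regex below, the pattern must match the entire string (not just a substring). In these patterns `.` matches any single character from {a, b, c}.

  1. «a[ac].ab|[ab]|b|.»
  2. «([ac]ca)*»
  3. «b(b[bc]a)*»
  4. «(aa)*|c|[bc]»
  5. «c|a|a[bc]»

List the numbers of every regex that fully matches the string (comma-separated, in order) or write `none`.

1 → match
2 → no match
3 → no match — must start with "b"
4 → no match
5 → match

1, 5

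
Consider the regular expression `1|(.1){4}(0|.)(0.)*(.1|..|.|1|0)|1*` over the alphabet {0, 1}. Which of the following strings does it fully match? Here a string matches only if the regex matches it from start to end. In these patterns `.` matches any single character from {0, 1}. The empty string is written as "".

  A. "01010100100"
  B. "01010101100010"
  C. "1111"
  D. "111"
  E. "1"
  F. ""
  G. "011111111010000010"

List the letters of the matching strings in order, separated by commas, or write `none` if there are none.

A → no match
B → match
C → match
D → match
E → match
F → match
G → match

B, C, D, E, F, G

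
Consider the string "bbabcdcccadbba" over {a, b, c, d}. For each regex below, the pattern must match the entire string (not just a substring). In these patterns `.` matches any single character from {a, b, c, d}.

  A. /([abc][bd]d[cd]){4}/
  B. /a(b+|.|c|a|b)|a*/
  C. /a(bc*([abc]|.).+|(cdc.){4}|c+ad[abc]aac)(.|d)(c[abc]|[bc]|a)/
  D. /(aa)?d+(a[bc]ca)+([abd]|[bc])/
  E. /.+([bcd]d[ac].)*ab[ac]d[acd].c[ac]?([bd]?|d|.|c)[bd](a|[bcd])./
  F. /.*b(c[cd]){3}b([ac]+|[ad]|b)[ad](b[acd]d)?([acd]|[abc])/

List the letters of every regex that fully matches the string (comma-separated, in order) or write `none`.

E

A → no match
B → no match
C → no match — must start with "a"
D → no match
E → match
F → no match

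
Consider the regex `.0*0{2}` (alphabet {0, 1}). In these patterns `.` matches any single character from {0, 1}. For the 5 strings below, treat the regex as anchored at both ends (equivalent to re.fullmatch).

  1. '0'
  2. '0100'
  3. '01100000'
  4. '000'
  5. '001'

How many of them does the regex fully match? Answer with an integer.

1

1 → no match
2 → no match
3 → no match
4 → match
5 → no match — must end with '0'
Total matched: 1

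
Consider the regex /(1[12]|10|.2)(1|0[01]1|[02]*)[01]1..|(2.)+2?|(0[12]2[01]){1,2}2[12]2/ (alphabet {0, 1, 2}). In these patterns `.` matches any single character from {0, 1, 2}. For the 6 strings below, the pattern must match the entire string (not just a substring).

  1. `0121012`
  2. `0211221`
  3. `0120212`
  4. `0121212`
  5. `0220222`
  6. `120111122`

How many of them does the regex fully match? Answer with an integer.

1. `0121012` → no match
2. `0211221` → no match
3. `0120212` → match
4. `0121212` → match
5. `0220222` → match
6. `120111122` → match
Total matched: 4

4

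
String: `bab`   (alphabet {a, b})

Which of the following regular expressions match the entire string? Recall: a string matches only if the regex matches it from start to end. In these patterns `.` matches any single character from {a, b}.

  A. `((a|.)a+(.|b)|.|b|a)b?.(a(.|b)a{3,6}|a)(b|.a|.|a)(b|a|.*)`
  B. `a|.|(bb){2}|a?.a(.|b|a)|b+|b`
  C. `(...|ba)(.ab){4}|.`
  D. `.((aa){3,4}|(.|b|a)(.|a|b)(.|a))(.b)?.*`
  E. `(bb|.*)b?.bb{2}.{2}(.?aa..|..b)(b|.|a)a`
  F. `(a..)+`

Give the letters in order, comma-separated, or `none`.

B

A → no match
B → match
C → no match
D → no match
E → no match — must end with `a`
F → no match — must start with `a`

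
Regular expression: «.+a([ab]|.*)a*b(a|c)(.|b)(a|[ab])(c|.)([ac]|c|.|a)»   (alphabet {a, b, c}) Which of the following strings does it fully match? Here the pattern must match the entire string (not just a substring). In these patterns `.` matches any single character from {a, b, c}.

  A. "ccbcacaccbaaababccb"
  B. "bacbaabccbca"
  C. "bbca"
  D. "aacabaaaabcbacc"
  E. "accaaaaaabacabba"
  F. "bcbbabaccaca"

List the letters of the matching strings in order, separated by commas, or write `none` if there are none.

A → no match
B. "bacbaabccbca" → match
C. "bbca" → no match
D → match
E → no match
F. "bcbbabaccaca" → no match

B, D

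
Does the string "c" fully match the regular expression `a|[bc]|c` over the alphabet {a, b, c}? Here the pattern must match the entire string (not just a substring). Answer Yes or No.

Yes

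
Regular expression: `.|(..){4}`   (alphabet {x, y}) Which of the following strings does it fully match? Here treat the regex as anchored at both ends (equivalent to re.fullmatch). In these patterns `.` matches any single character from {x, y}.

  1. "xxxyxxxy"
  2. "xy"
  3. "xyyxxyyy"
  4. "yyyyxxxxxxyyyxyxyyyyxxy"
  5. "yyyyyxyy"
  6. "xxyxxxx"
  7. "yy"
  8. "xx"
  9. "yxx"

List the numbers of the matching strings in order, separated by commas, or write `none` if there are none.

1 → match
2 → no match
3 → match
4 → no match
5 → match
6 → no match
7 → no match
8 → no match
9 → no match

1, 3, 5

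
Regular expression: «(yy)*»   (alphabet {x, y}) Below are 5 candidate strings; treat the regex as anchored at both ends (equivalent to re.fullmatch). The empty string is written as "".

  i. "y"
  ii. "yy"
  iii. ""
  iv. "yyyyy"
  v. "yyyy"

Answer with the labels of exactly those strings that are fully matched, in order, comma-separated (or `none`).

i → no match
ii → match
iii → match
iv → no match
v → match

ii, iii, v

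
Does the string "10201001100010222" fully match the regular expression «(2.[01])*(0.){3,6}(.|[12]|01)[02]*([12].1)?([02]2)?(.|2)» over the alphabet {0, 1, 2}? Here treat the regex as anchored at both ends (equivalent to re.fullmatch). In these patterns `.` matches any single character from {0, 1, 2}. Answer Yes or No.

No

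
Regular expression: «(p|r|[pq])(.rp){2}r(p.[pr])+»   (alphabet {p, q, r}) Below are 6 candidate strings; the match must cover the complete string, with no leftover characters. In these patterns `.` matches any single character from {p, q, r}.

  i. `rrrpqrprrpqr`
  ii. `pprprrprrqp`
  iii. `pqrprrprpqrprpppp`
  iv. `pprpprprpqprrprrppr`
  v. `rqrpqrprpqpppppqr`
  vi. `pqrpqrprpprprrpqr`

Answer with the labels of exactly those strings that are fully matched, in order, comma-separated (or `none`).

iii, v, vi

i → no match
ii → no match
iii → match
iv → no match
v → match
vi → match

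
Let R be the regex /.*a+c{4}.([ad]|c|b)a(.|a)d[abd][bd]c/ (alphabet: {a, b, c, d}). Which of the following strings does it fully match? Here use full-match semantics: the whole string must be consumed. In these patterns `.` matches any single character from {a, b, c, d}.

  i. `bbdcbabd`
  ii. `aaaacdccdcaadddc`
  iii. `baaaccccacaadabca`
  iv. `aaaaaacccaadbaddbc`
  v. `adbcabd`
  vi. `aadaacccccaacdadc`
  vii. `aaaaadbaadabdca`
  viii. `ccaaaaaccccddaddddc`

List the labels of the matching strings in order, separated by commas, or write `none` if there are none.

vi, viii

i → no match — must end with `c`
ii → no match
iii → no match — must end with `c`
iv → no match
v → no match — must end with `c`
vi → match
vii → no match — must end with `c`
viii → match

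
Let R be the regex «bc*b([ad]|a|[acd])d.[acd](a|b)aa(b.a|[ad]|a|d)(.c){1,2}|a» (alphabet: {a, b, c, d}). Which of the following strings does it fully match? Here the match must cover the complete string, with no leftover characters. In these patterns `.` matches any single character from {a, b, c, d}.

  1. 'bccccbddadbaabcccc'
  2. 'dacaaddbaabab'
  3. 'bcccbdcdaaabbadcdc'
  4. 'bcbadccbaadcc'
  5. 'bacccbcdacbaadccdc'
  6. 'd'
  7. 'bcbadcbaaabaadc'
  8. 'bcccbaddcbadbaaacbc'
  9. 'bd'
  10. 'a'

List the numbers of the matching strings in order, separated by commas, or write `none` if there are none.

4, 10

1 → no match
2 → no match
3 → no match
4 → match
5 → no match
6 → no match
7 → no match
8 → no match
9 → no match
10 → match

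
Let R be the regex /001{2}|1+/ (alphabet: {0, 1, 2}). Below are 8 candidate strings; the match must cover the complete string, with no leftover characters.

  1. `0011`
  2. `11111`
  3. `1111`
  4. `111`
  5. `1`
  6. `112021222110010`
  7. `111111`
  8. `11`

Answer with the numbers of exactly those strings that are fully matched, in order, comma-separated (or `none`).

1, 2, 3, 4, 5, 7, 8

1. `0011` → match
2. `11111` → match
3. `1111` → match
4. `111` → match
5. `1` → match
6 → no match — must end with `1`
7. `111111` → match
8. `11` → match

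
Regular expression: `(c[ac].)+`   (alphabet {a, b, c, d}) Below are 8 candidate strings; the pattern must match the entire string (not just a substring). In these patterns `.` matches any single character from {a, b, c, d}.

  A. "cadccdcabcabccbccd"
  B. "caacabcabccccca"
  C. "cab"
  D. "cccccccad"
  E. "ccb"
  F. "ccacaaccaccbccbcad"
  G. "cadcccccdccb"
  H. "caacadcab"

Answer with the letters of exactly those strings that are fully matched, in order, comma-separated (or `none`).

A, B, C, D, E, F, G, H

A → match
B → match
C. "cab" → match
D. "cccccccad" → match
E. "ccb" → match
F → match
G. "cadcccccdccb" → match
H. "caacadcab" → match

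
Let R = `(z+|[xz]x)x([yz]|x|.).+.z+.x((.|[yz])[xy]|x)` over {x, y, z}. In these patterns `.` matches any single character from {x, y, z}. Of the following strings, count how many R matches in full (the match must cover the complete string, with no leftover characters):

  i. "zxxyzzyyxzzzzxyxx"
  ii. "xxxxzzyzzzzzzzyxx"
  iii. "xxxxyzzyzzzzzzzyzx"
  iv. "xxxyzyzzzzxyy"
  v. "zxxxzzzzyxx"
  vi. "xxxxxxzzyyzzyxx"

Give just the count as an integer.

i → no match
ii → match
iii → no match
iv → match
v → match
vi → match
Total matched: 4

4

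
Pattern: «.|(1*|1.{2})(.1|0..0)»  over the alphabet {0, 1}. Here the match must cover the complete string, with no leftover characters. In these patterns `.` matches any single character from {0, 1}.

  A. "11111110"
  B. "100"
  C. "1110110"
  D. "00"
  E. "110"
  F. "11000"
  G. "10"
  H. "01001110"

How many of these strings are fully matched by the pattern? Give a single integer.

1

A → no match
B → no match
C → match
D → no match
E → no match
F → no match
G → no match
H → no match
Total matched: 1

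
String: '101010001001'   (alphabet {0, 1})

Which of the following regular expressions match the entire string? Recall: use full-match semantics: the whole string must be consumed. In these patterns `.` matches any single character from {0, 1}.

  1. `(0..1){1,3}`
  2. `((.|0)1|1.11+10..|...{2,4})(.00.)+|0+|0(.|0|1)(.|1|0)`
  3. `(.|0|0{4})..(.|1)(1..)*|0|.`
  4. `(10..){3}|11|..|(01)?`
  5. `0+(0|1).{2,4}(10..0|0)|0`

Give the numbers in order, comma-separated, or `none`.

1 → no match — must start with '0'
2 → match
3 → no match
4 → match
5 → no match — must start with '0'

2, 4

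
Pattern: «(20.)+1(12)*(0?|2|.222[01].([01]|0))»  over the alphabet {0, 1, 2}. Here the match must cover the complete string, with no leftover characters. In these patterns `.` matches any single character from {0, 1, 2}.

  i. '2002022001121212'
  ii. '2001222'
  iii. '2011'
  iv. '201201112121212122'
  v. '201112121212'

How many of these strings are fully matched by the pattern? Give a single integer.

i → match
ii → no match
iii → match
iv → match
v → match
Total matched: 4

4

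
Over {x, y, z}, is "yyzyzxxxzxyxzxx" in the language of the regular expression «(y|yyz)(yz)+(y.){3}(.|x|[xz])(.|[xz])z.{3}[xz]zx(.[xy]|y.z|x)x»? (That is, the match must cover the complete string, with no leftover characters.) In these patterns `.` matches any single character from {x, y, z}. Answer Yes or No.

No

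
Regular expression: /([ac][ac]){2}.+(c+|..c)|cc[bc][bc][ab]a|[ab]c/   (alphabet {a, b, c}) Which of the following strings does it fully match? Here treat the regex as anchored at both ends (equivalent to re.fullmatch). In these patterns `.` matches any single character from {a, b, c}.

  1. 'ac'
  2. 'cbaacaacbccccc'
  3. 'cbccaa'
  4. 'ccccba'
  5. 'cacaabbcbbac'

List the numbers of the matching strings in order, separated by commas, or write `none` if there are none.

1 → match
2 → no match
3 → no match
4 → match
5 → match

1, 4, 5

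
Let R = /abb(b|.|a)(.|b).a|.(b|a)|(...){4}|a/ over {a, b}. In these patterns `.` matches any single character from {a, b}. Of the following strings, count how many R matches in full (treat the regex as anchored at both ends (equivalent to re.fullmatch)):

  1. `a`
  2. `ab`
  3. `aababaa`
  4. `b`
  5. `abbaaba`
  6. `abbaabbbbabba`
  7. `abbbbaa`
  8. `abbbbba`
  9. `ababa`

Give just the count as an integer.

1 → match
2 → match
3 → no match
4 → no match
5 → match
6 → no match
7 → match
8 → match
9 → no match
Total matched: 5

5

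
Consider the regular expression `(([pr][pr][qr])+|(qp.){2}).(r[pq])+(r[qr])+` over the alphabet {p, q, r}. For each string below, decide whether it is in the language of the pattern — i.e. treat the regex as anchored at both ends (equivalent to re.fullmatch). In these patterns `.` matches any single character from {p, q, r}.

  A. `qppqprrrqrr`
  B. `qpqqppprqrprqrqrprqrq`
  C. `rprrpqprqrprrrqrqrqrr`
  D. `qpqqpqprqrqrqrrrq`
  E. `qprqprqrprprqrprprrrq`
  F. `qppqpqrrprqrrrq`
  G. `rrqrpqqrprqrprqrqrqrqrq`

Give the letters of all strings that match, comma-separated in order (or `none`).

A → match
B → match
C → match
D → match
E → match
F → match
G → match

A, B, C, D, E, F, G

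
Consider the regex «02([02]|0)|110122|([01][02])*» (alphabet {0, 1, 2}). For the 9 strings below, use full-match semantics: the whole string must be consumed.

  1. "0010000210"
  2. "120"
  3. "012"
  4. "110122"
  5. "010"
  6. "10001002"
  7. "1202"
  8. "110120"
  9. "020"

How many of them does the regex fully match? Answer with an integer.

5

1 → match
2 → no match
3 → no match
4 → match
5 → no match
6 → match
7 → match
8 → no match
9 → match
Total matched: 5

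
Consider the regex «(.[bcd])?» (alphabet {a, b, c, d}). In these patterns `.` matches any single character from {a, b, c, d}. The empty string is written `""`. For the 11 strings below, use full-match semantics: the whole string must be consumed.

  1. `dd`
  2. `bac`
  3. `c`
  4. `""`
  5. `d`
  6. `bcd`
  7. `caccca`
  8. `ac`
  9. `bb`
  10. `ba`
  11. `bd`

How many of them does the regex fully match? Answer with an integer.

5

1 → match
2 → no match
3 → no match
4 → match
5 → no match
6 → no match
7 → no match
8 → match
9 → match
10 → no match
11 → match
Total matched: 5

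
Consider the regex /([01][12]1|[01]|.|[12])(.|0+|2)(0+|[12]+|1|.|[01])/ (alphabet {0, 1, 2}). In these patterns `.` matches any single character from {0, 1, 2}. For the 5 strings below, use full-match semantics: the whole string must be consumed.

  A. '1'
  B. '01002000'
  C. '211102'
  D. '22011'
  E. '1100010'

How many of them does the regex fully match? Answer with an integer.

A → no match
B → no match
C → no match
D → no match
E → no match
Total matched: 0

0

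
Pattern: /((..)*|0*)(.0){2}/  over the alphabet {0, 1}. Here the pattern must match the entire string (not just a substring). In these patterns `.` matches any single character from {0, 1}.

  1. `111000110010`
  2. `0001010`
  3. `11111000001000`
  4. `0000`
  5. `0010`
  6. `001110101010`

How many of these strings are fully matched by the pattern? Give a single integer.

1. `111000110010` → match
2. `0001010` → match
3 → match
4. `0000` → match
5. `0010` → match
6. `001110101010` → match
Total matched: 6

6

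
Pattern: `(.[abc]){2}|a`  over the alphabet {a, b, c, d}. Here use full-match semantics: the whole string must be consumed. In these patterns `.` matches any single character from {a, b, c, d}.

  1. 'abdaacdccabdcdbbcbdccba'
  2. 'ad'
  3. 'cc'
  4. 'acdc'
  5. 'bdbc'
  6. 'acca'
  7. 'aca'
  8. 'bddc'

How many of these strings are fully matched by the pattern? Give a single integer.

1 → no match
2 → no match
3 → no match
4 → match
5 → no match
6 → match
7 → no match
8 → no match
Total matched: 2

2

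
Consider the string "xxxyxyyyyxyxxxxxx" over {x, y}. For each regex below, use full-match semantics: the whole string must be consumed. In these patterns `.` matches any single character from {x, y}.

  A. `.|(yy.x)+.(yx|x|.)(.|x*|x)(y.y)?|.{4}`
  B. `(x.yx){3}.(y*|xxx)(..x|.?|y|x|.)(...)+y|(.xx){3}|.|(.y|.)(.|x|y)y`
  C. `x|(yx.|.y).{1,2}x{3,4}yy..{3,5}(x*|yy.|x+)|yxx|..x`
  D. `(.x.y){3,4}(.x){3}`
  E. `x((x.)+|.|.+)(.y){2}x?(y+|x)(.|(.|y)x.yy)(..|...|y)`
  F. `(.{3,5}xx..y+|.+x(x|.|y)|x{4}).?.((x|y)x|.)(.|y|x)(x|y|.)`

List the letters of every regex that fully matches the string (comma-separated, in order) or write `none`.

A → no match
B → no match
C → no match
D → no match
E → match
F → match

E, F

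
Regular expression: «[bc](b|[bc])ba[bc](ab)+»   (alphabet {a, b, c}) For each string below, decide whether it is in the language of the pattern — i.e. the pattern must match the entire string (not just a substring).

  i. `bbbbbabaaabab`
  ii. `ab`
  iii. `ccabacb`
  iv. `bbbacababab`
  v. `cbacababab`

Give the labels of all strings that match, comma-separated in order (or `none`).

iv

i → no match
ii → no match
iii → no match — must end with `ab`
iv → match
v → no match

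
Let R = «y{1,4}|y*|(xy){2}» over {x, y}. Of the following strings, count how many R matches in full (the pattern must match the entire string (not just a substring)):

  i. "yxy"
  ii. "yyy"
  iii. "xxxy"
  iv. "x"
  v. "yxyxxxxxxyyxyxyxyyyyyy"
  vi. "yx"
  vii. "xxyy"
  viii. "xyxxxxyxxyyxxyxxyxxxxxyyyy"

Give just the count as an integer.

1

i → no match
ii → match
iii → no match
iv → no match
v → no match
vi → no match
vii → no match
viii → no match
Total matched: 1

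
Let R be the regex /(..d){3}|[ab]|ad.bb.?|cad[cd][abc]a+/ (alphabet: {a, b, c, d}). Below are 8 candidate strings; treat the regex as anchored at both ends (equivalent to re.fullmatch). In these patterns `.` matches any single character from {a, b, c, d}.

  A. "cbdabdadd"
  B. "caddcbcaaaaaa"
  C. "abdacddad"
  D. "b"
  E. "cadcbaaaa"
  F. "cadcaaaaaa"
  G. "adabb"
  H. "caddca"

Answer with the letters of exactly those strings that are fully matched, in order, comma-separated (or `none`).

A, C, D, E, F, G, H

A → match
B → no match
C → match
D → match
E → match
F → match
G → match
H → match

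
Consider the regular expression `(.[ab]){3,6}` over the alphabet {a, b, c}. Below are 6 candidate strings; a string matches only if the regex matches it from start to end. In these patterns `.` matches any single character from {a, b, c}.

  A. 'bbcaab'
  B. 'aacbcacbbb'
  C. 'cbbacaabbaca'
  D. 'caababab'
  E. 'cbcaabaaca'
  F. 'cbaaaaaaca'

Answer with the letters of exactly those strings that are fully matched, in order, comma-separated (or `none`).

A → match
B → match
C → match
D → match
E → match
F → match

A, B, C, D, E, F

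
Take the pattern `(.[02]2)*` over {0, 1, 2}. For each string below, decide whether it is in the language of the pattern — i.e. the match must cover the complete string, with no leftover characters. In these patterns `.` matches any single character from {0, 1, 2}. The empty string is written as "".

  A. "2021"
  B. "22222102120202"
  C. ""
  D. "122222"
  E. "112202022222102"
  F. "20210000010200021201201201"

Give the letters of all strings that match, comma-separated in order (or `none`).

C, D

A → no match
B → no match
C → match
D → match
E → no match
F → no match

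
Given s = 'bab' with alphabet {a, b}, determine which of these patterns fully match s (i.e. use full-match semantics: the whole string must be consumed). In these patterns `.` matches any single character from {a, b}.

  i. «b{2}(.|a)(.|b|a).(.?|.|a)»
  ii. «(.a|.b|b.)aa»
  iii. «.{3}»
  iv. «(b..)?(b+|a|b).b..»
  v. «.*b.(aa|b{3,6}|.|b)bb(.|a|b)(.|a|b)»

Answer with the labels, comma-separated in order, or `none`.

i → no match
ii → no match — must end with 'aa'
iii → match
iv → no match
v → no match

iii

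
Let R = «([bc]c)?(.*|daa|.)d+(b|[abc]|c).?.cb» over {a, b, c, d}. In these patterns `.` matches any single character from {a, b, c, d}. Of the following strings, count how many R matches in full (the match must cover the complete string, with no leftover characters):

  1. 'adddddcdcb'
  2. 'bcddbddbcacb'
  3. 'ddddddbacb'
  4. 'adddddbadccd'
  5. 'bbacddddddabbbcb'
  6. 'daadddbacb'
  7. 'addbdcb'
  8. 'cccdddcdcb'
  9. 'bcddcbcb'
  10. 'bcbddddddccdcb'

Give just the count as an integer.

8

1 → match
2 → match
3 → match
4 → no match — must end with 'cb'
5 → no match
6 → match
7 → match
8 → match
9 → match
10 → match
Total matched: 8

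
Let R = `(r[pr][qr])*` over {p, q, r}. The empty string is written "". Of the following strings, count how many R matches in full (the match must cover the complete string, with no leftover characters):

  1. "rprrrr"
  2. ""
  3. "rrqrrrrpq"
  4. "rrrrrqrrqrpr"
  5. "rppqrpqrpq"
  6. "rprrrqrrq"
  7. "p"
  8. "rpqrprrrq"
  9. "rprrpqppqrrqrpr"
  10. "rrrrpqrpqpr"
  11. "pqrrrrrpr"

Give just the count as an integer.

6

1 → match
2 → match
3 → match
4 → match
5 → no match
6 → match
7 → no match
8 → match
9 → no match
10 → no match
11 → no match
Total matched: 6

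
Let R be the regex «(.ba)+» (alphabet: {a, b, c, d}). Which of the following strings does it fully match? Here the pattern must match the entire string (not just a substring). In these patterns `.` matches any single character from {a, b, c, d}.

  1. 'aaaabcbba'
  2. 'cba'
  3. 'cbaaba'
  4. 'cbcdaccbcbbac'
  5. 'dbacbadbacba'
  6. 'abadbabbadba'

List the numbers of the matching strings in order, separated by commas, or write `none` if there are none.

1 → no match
2 → match
3 → match
4 → no match — must end with 'ba'
5 → match
6 → match

2, 3, 5, 6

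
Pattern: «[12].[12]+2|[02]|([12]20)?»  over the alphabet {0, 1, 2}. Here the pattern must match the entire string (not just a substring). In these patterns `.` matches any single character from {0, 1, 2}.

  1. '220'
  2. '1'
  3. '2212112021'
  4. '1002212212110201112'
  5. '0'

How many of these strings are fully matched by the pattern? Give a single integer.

1 → match
2 → no match
3 → no match
4 → no match
5 → match
Total matched: 2

2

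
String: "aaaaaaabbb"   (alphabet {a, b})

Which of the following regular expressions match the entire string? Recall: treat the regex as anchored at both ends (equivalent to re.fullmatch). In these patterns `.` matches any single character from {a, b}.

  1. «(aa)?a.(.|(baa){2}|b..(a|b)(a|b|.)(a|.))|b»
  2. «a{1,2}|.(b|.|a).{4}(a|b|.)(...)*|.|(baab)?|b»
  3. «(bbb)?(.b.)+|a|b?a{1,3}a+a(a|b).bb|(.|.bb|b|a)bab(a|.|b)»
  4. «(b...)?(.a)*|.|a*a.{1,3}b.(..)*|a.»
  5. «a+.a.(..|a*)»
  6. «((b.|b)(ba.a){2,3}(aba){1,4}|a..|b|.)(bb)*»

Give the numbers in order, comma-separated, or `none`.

1 → no match
2 → match
3 → match
4 → match
5 → match
6 → no match

2, 3, 4, 5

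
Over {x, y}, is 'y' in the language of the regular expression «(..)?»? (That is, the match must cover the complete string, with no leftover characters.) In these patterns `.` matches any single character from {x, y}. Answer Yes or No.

No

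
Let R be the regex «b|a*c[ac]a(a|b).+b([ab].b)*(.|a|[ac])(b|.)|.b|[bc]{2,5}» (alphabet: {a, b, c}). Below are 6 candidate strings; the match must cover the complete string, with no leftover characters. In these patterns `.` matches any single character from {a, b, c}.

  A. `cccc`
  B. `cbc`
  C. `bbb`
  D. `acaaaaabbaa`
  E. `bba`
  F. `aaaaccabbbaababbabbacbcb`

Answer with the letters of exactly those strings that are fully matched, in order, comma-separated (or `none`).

A → match
B → match
C → match
D → match
E → no match
F → match

A, B, C, D, F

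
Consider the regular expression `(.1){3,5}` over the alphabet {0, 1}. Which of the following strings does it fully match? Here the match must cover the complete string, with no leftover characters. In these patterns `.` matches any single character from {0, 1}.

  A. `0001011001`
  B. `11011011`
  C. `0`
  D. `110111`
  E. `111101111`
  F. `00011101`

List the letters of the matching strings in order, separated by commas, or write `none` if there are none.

A. `0001011001` → no match
B. `11011011` → no match
C. `0` → no match — must end with `1`
D. `110111` → match
E. `111101111` → no match
F. `00011101` → no match

D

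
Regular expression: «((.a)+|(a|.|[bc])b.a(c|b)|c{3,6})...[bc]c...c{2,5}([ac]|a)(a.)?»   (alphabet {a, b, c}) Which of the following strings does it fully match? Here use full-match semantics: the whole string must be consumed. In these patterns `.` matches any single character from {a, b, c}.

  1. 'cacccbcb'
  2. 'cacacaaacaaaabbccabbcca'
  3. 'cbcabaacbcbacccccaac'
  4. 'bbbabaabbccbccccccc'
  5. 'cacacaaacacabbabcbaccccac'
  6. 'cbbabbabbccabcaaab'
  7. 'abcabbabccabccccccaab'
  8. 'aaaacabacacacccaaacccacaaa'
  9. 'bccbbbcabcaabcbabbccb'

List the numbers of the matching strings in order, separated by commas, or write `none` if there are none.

2, 3, 4, 5, 7

1 → no match
2 → match
3 → match
4 → match
5 → match
6 → no match
7 → match
8 → no match
9 → no match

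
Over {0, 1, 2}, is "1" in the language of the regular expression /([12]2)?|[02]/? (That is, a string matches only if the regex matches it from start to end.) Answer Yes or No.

No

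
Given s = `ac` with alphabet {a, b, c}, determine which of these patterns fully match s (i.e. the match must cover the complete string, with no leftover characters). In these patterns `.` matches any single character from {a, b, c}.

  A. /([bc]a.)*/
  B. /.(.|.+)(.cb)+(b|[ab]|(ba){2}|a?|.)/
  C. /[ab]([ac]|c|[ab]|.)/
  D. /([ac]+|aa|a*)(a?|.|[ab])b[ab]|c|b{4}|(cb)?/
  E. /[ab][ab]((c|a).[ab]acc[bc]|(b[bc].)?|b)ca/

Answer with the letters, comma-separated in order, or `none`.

C

A → no match
B → no match
C → match
D → no match
E → no match — must end with `ca`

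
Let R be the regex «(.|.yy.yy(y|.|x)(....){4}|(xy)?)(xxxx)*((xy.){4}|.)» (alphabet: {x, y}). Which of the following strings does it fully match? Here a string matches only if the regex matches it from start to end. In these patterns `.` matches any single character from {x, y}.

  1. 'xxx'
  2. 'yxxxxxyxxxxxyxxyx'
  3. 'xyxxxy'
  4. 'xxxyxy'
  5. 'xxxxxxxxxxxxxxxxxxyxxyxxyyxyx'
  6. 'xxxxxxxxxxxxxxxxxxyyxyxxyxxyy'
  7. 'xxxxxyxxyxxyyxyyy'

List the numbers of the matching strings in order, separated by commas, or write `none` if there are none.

5, 6

1 → no match
2 → no match
3 → no match
4 → no match
5 → match
6 → match
7 → no match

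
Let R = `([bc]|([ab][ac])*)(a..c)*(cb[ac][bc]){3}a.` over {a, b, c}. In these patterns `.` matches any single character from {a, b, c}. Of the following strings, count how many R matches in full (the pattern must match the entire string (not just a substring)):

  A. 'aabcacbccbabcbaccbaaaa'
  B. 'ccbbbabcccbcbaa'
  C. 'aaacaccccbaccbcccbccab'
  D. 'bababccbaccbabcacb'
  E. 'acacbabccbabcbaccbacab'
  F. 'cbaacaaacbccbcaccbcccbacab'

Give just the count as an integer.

A → no match
B → no match
C → match
D → no match
E → match
F → no match
Total matched: 2

2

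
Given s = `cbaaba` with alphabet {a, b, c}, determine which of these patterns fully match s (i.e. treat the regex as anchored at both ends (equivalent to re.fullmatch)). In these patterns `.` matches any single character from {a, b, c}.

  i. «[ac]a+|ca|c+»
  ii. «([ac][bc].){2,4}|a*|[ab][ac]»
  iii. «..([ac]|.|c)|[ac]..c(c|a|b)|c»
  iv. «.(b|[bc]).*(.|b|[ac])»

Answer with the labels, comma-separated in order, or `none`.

i → no match
ii → match
iii → no match
iv → match

ii, iv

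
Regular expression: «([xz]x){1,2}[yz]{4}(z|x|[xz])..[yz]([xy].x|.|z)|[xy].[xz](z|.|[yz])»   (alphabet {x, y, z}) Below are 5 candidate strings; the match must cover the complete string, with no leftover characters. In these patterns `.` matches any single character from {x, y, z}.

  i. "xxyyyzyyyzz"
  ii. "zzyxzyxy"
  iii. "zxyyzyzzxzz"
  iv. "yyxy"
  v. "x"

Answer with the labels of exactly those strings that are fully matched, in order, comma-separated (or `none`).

iii, iv

i → no match
ii → no match
iii → match
iv → match
v → no match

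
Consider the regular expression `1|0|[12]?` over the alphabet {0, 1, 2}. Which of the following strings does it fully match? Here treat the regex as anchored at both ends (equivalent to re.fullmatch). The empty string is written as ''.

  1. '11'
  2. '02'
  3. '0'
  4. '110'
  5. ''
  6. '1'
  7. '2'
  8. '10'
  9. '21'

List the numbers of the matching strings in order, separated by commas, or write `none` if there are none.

1. '11' → no match
2. '02' → no match
3. '0' → match
4. '110' → no match
5. '' → match
6. '1' → match
7. '2' → match
8. '10' → no match
9. '21' → no match

3, 5, 6, 7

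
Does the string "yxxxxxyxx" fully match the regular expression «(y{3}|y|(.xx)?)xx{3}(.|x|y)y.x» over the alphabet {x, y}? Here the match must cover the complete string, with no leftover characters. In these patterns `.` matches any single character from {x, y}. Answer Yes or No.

Yes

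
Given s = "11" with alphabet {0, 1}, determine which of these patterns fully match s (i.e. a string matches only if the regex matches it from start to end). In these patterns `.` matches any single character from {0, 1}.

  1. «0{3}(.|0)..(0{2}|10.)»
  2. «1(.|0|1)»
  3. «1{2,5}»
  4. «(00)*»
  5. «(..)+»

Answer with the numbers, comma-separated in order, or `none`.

2, 3, 5

1 → no match — must start with "0"
2 → match
3 → match
4 → no match
5 → match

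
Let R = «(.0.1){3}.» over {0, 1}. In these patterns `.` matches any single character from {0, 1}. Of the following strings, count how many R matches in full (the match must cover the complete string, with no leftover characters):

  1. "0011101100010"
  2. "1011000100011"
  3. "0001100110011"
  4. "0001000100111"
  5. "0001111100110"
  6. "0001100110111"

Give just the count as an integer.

1 → match
2 → match
3 → match
4 → match
5 → no match
6 → match
Total matched: 5

5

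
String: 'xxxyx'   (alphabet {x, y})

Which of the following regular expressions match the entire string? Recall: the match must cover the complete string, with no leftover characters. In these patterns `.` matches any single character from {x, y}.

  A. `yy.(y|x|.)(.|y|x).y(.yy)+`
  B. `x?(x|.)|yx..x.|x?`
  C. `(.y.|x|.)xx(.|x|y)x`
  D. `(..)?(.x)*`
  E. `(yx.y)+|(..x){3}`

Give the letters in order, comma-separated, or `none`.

C

A → no match — must start with 'yy'
B → no match
C → match
D → no match
E → no match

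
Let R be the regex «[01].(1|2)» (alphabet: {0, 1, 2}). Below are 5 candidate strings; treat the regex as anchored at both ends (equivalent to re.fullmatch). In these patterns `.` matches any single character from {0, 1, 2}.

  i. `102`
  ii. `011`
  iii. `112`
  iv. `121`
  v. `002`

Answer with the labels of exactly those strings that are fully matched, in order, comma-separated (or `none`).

i → match
ii → match
iii → match
iv → match
v → match

i, ii, iii, iv, v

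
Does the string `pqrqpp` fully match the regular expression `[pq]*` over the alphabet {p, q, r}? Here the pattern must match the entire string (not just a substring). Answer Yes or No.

No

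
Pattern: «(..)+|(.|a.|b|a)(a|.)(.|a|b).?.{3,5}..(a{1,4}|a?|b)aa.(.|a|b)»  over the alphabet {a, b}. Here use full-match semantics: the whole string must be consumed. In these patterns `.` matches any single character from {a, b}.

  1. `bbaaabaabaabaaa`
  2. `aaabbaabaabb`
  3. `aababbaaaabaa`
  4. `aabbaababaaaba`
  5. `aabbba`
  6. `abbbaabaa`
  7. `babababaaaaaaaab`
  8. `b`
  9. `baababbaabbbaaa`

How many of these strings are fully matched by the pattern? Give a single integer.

4

1 → no match
2 → match
3 → no match
4 → match
5 → match
6 → no match
7 → match
8 → no match
9 → no match
Total matched: 4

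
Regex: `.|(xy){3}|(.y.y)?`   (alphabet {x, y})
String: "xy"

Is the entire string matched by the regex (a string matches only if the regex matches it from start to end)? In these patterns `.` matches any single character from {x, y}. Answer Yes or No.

No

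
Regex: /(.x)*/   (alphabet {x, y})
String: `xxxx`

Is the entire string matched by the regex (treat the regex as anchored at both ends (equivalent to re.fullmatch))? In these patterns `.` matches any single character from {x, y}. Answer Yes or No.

Yes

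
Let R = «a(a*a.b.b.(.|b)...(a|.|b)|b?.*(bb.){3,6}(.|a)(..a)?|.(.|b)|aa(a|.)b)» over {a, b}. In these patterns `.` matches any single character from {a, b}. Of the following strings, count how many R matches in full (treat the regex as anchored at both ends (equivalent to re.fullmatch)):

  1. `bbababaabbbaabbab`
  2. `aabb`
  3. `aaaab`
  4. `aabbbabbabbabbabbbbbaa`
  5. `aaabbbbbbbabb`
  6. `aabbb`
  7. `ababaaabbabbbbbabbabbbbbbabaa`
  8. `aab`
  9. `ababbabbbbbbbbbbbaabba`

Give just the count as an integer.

6

1 → no match — must start with `a`
2 → no match
3 → match
4 → match
5 → match
6 → no match
7 → match
8 → match
9 → match
Total matched: 6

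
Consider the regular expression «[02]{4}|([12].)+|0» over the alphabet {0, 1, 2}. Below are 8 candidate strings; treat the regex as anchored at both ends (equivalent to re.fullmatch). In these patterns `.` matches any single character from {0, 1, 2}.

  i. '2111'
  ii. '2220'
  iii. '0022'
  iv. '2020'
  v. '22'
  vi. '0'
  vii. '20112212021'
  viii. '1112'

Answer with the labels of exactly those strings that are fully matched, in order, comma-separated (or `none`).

i → match
ii → match
iii → match
iv → match
v → match
vi → match
vii → no match
viii → match

i, ii, iii, iv, v, vi, viii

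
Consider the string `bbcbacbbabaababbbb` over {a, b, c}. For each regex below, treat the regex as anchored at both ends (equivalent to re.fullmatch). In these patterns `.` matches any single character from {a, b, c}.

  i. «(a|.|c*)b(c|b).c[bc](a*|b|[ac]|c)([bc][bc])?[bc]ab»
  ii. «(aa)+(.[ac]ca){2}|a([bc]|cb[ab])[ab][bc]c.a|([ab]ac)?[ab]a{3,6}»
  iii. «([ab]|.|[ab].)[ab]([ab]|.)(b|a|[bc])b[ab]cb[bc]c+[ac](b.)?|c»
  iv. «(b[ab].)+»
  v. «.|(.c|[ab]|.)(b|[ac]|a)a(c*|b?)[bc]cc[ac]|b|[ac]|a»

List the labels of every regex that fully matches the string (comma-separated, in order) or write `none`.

i → no match — must end with `ab`
ii → no match
iii → no match
iv → match
v → no match

iv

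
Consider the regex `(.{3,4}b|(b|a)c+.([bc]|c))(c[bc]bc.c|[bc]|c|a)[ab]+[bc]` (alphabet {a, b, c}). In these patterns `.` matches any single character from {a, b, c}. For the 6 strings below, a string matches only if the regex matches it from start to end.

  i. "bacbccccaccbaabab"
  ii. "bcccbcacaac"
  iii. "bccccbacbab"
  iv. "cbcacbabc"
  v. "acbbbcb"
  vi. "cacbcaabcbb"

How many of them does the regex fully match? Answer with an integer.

0

i → no match
ii → no match
iii → no match
iv → no match
v → no match
vi → no match
Total matched: 0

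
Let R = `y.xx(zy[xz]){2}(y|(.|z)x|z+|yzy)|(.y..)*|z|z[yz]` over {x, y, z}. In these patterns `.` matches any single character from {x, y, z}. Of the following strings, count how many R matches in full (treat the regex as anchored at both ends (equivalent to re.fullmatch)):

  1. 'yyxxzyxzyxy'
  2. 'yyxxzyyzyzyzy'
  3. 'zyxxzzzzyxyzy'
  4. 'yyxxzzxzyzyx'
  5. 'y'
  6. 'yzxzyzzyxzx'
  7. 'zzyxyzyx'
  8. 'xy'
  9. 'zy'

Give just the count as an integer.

2

1 → match
2 → no match
3 → no match
4 → no match
5 → no match
6 → no match
7 → no match
8 → no match
9 → match
Total matched: 2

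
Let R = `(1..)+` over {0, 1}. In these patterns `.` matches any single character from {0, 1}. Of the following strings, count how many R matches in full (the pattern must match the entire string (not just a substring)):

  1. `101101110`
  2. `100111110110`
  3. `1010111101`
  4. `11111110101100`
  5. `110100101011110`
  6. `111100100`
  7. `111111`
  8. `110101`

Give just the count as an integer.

5

1 → match
2 → match
3 → no match
4 → no match
5 → no match
6 → match
7 → match
8 → match
Total matched: 5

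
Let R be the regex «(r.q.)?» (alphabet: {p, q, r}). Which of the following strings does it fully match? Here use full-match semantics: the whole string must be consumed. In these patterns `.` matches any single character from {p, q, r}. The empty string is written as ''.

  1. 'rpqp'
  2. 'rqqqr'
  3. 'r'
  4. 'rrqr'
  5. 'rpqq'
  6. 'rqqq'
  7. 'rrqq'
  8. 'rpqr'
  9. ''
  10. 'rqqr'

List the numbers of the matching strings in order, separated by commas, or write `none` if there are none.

1 → match
2 → no match
3 → no match
4 → match
5 → match
6 → match
7 → match
8 → match
9 → match
10 → match

1, 4, 5, 6, 7, 8, 9, 10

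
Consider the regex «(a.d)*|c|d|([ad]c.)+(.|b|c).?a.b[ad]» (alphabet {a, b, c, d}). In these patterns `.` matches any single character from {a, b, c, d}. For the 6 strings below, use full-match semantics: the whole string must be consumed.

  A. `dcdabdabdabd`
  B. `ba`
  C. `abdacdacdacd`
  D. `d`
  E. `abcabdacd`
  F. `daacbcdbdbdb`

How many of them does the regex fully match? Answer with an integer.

A. `dcdabdabdabd` → no match
B. `ba` → no match
C. `abdacdacdacd` → match
D. `d` → match
E. `abcabdacd` → no match
F. `daacbcdbdbdb` → no match
Total matched: 2

2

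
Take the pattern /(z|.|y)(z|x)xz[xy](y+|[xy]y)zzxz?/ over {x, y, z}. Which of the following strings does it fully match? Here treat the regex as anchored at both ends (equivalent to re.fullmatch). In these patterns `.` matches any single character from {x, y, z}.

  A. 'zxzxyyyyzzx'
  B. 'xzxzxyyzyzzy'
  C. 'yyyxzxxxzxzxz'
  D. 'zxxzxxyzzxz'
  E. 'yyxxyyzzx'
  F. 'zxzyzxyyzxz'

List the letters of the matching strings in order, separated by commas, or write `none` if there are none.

A → no match
B → no match
C → no match
D → match
E → no match
F → no match

D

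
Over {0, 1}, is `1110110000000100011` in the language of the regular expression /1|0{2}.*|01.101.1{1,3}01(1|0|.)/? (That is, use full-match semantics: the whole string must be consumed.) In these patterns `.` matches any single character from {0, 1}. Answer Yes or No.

No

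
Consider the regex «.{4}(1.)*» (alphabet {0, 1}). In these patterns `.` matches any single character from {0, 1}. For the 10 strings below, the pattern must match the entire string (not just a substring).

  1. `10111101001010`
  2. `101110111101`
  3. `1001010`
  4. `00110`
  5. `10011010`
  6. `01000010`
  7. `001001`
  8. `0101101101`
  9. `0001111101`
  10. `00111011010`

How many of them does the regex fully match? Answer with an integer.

1 → no match
2 → no match
3 → no match
4 → no match
5 → match
6 → no match
7 → no match
8 → no match
9 → no match
10 → no match
Total matched: 1

1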